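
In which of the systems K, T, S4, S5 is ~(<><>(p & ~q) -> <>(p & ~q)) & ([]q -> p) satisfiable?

S4-tableau for the formula:
1. ~(<><>(p & ~q) -> <>(p & ~q)) & ([]q -> p), u
2. ~(<><>(p & ~q) -> <>(p & ~q)), u   [&-rule on 1]
3. []q -> p, u   [&-rule on 1]
4. <><>(p & ~q), u   [~->-rule on 2]
5. ~<>(p & ~q), u   [~->-rule on 2]
6. ~(p & ~q), u   [~<>-rule on 5 via uRu]
7. ~[]q, u   [->-rule on 3 (branches; this branch)]
8. q, u   [~&-rule on 6 (branches; this branch)]
9. <>(p & ~q), v   [<>-rule on 4: fresh world v, uRv]
10. ~(p & ~q), v   [~<>-rule on 5 via uRv]
11. q, v   [~&-rule on 10 (branches; this branch)]
12. ~q, w   [~[]-rule on 7: fresh world w, uRw]
13. ~(p & ~q), w   [~<>-rule on 5 via uRw]
14. ~p, w   [~&-rule on 13 (branches; this branch)]
15. p & ~q, x   [<>-rule on 9: fresh world x, vRx]
16. p, x   [&-rule on 15]
17. ~q, x   [&-rule on 15]
18. ~(p & ~q), x   [~<>-rule on 5 via uRx]
19. q, x   [~&-rule on 18 (branches; this branch)]
Accessibility: uRu, uRv, uRw, uRx, vRv, vRx, wRw, xRx
Branch closes: q and ~q both at x.
Every branch closes (one shown): unsatisfiable in S4, hence also in S5 (every S5-frame is an S4-frame).
T-tableau for the formula:
1. ~(<><>(p & ~q) -> <>(p & ~q)) & ([]q -> p), u
2. ~(<><>(p & ~q) -> <>(p & ~q)), u   [&-rule on 1]
3. []q -> p, u   [&-rule on 1]
4. <><>(p & ~q), u   [~->-rule on 2]
5. ~<>(p & ~q), u   [~->-rule on 2]
6. ~(p & ~q), u   [~<>-rule on 5 via uRu]
7. p, u   [->-rule on 3 (branches; this branch)]
8. q, u   [~&-rule on 6 (branches; this branch)]
9. <>(p & ~q), v   [<>-rule on 4: fresh world v, uRv]
10. ~(p & ~q), v   [~<>-rule on 5 via uRv]
11. q, v   [~&-rule on 10 (branches; this branch)]
12. p & ~q, w   [<>-rule on 9: fresh world w, vRw]
13. p, w   [&-rule on 12]
14. ~q, w   [&-rule on 12]
Accessibility: uRu, uRv, vRv, vRw, wRw
Complete open branch: satisfiable in T, hence also in K (this T-model is also a K-model).

K, T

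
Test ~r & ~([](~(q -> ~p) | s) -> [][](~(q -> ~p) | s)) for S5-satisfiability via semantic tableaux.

1. ~r & ~([](~(q -> ~p) | s) -> [][](~(q -> ~p) | s)), u
2. ~r, u
3. ~([](~(q -> ~p) | s) -> [][](~(q -> ~p) | s)), u
4. [](~(q -> ~p) | s), u
5. ~[][](~(q -> ~p) | s), u
6. ~(q -> ~p) | s, u
7. ~(q -> ~p), u
8. q, u
9. p, u
10. ~[](~(q -> ~p) | s), v
11. ~(q -> ~p) | s, v
12. ~(q -> ~p), v
13. q, v
14. p, v
15. ~(~(q -> ~p) | s), w
16. q -> ~p, w
17. ~s, w
18. ~(q -> ~p) | s, w
19. ~p, w
20. ~(q -> ~p), w
21. q, w
22. p, w
Accessibility: uRu, uRv, uRw, vRu, vRv, vRw, wRu, wRv, wRw
Branch closes: p and ~p both at w.
All branches of the tableau close; one closing branch shown above.

Unsatisfiable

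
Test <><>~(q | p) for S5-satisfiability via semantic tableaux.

1. <><>~(q | p), u
2. <>~(q | p), v
3. ~(q | p), w
4. ~q, w
5. ~p, w
Accessibility: uRu, uRv, uRw, vRu, vRv, vRw, wRu, wRv, wRw

Yes, satisfiable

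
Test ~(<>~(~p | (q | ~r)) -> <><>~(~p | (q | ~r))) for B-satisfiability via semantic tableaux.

Unsatisfiable

1. ~(<>~(~p | (q | ~r)) -> <><>~(~p | (q | ~r))), w0
2. <>~(~p | (q | ~r)), w0
3. ~<><>~(~p | (q | ~r)), w0
4. ~<>~(~p | (q | ~r)), w0
5. ~p | (q | ~r), w0
6. q | ~r, w0
7. ~r, w0
8. ~(~p | (q | ~r)), w1
9. p, w1
10. ~(q | ~r), w1
11. ~q, w1
12. r, w1
13. ~<>~(~p | (q | ~r)), w1
14. ~p | (q | ~r), w1
15. q | ~r, w1
16. ~r, w1
Accessibility: w0Rw0, w0Rw1, w1Rw0, w1Rw1
Branch closes: r and ~r both at w1.
(One branch shown.) All branches close.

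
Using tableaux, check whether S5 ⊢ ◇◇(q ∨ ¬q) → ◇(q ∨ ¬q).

Tableau for the negation ¬(◇◇(q ∨ ¬q) → ◇(q ∨ ¬q)):
1. ¬(◇◇(q ∨ ¬q) → ◇(q ∨ ¬q)), w0
2. ◇◇(q ∨ ¬q), w0
3. ¬◇(q ∨ ¬q), w0
4. ¬(q ∨ ¬q), w0
5. ¬q, w0
6. q, w0
Accessibility: w0Rw0
Branch closes: q and ¬q both at w0.
Every branch of the negation's tableau closes; the branch above is one of them.

Yes, valid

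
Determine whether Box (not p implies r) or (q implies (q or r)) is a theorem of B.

Valid

Tableau for the negation not (Box (not p implies r) or (q implies (q or r))):
1. not (Box (not p implies r) or (q implies (q or r))), u
2. not Box (not p implies r), u   [neg-or-rule on 1]
3. not (q implies (q or r)), u   [neg-or-rule on 1]
4. q, u   [neg-implies-rule on 3]
5. not (q or r), u   [neg-implies-rule on 3]
6. not q, u   [neg-or-rule on 5]
7. not r, u   [neg-or-rule on 5]
Accessibility: uRu
Branch closes: q and not q both at u.
All branches of the negation close; one closing branch shown above.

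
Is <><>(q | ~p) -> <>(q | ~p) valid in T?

Tableau for the negation ~(<><>(q | ~p) -> <>(q | ~p)):
1. ~(<><>(q | ~p) -> <>(q | ~p)), u
2. <><>(q | ~p), u
3. ~<>(q | ~p), u
4. ~(q | ~p), u
5. ~q, u
6. p, u
7. <>(q | ~p), v
8. ~(q | ~p), v
9. ~q, v
10. p, v
11. q | ~p, w
12. ~p, w
Accessibility: uRu, uRv, vRv, vRw, wRw
The negation has an open branch (countermodel exists).

No, not valid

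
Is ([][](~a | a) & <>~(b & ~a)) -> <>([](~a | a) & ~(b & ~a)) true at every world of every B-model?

Valid

Tableau for the negation ~(([][](~a | a) & <>~(b & ~a)) -> <>([](~a | a) & ~(b & ~a))):
1. ~(([][](~a | a) & <>~(b & ~a)) -> <>([](~a | a) & ~(b & ~a))), u
2. [][](~a | a) & <>~(b & ~a), u
3. ~<>([](~a | a) & ~(b & ~a)), u
4. [][](~a | a), u
5. <>~(b & ~a), u
6. ~([](~a | a) & ~(b & ~a)), u
7. [](~a | a), u
8. ~a | a, u
9. b & ~a, u
10. b, u
11. ~a, u
12. ~(b & ~a), v
13. ~([](~a | a) & ~(b & ~a)), v
14. [](~a | a), v
15. ~a | a, v
16. a, v
17. ~[](~a | a), v
18. ~(~a | a), w
19. a, w
20. ~a, w
Accessibility: uRu, uRv, vRu, vRv, vRw, wRv, wRw
Branch closes: a and ~a both at w.
All branches of the negation close; one closing branch shown above.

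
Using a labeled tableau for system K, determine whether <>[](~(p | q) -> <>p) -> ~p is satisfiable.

Yes, satisfiable

1. <>[](~(p | q) -> <>p) -> ~p, u
2. ~p, u   [->-rule on 1 (branches; this branch)]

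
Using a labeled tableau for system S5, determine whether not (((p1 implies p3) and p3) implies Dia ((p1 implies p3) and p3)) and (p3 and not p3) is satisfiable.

1. not (((p1 implies p3) and p3) implies Dia ((p1 implies p3) and p3)) and (p3 and not p3), u
2. not (((p1 implies p3) and p3) implies Dia ((p1 implies p3) and p3)), u
3. p3 and not p3, u
4. (p1 implies p3) and p3, u
5. not Dia ((p1 implies p3) and p3), u
6. p3, u
7. not p3, u
Accessibility: uRu
Branch closes: p3 and not p3 both at u.
Every branch closes; the branch above is one of them.

Unsatisfiable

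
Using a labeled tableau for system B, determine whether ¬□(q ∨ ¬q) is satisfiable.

1. ¬□(q ∨ ¬q), 0
2. ¬(q ∨ ¬q), 1
3. ¬q, 1
4. q, 1
Accessibility: 0R0, 0R1, 1R0, 1R1
Branch closes: q and ¬q both at 1.
All branches of the tableau close; one closing branch shown above.

Unsatisfiable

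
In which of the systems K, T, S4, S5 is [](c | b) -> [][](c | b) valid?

S4-tableau for the negation ~([](c | b) -> [][](c | b)):
1. ~([](c | b) -> [][](c | b)), w0
2. [](c | b), w0   [~->-rule on 1]
3. ~[][](c | b), w0   [~->-rule on 1]
4. c | b, w0   [[]-rule on 2 via w0Rw0]
5. b, w0   [|-rule on 4 (branches; this branch)]
6. ~[](c | b), w1   [~[]-rule on 3: fresh world w1, w0Rw1]
7. c | b, w1   [[]-rule on 2 via w0Rw1]
8. b, w1   [|-rule on 7 (branches; this branch)]
9. ~(c | b), w2   [~[]-rule on 6: fresh world w2, w1Rw2]
10. ~c, w2   [~|-rule on 9]
11. ~b, w2   [~|-rule on 9]
12. c | b, w2   [[]-rule on 2 via w0Rw2]
13. b, w2   [|-rule on 12 (branches; this branch)]
Accessibility: w0Rw0, w0Rw1, w0Rw2, w1Rw1, w1Rw2, w2Rw2
Branch closes: b and ~b both at w2.
Every branch closes (one shown): valid in S4, hence also in S5 (every theorem of S4 is a theorem of S5).
T-tableau for the negation ~([](c | b) -> [][](c | b)):
1. ~([](c | b) -> [][](c | b)), w0
2. [](c | b), w0   [~->-rule on 1]
3. ~[][](c | b), w0   [~->-rule on 1]
4. c | b, w0   [[]-rule on 2 via w0Rw0]
5. b, w0   [|-rule on 4 (branches; this branch)]
6. ~[](c | b), w1   [~[]-rule on 3: fresh world w1, w0Rw1]
7. c | b, w1   [[]-rule on 2 via w0Rw1]
8. b, w1   [|-rule on 7 (branches; this branch)]
9. ~(c | b), w2   [~[]-rule on 6: fresh world w2, w1Rw2]
10. ~c, w2   [~|-rule on 9]
11. ~b, w2   [~|-rule on 9]
Accessibility: w0Rw0, w0Rw1, w1Rw1, w1Rw2, w2Rw2
Complete open branch: countermodel on a T-frame, so not valid in T, nor in K (the same frame is also a K-frame).

S4, S5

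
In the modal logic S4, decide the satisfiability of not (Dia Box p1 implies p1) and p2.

Yes, satisfiable

1. not (Dia Box p1 implies p1) and p2, 0
2. not (Dia Box p1 implies p1), 0
3. p2, 0
4. Dia Box p1, 0
5. not p1, 0
6. Box p1, 1
7. p1, 1
Accessibility: 0R0, 0R1, 1R1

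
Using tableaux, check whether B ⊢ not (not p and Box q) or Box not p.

Tableau for the negation not (not (not p and Box q) or Box not p):
1. not (not (not p and Box q) or Box not p), u
2. not p and Box q, u
3. not Box not p, u
4. not p, u
5. Box q, u
6. q, u
7. p, v
8. q, v
Accessibility: uRu, uRv, vRu, vRv
The negation has an open branch (countermodel exists).

Not valid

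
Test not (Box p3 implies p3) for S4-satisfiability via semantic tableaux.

1. not (Box p3 implies p3), 0
2. Box p3, 0   [neg-implies-rule on 1]
3. not p3, 0   [neg-implies-rule on 1]
4. p3, 0   [Box-rule on 2 via 0R0]
Accessibility: 0R0
Branch closes: p3 and not p3 both at 0.
Every branch closes; the branch above is one of them.

Unsatisfiable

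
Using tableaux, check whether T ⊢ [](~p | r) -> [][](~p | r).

Tableau for the negation ~([](~p | r) -> [][](~p | r)):
1. ~([](~p | r) -> [][](~p | r)), 0
2. [](~p | r), 0
3. ~[][](~p | r), 0
4. ~p | r, 0
5. r, 0
6. ~[](~p | r), 1
7. ~p | r, 1
8. r, 1
9. ~(~p | r), 2
10. p, 2
11. ~r, 2
Accessibility: 0R0, 0R1, 1R1, 1R2, 2R2
The negation has an open branch (countermodel exists).

Not valid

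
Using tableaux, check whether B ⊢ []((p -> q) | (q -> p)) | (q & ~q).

Yes, valid

Tableau for the negation ~([]((p -> q) | (q -> p)) | (q & ~q)):
1. ~([]((p -> q) | (q -> p)) | (q & ~q)), u
2. ~[]((p -> q) | (q -> p)), u
3. ~(q & ~q), u
4. q, u
5. ~((p -> q) | (q -> p)), v
6. ~(p -> q), v
7. ~(q -> p), v
8. p, v
9. ~q, v
10. q, v
11. ~p, v
Accessibility: uRu, uRv, vRu, vRv
Branch closes: q and ~q both at v.
Every branch of the negation's tableau closes; the branch above is one of them.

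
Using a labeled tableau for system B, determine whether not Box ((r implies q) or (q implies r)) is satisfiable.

1. not Box ((r implies q) or (q implies r)), 0
2. not ((r implies q) or (q implies r)), 1
3. not (r implies q), 1
4. not (q implies r), 1
5. r, 1
6. not q, 1
7. q, 1
8. not r, 1
Accessibility: 0R0, 0R1, 1R0, 1R1
Branch closes: q and not q both at 1.
(One branch shown.) All branches close.

Unsatisfiable (every branch closes)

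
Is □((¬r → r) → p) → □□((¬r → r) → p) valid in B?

Tableau for the negation ¬(□((¬r → r) → p) → □□((¬r → r) → p)):
1. ¬(□((¬r → r) → p) → □□((¬r → r) → p)), w0
2. □((¬r → r) → p), w0   [¬→-rule on 1]
3. ¬□□((¬r → r) → p), w0   [¬→-rule on 1]
4. (¬r → r) → p, w0   [□-rule on 2 via w0Rw0]
5. p, w0   [→-rule on 4 (branches; this branch)]
6. ¬□((¬r → r) → p), w1   [¬□-rule on 3: fresh world w1, w0Rw1]
7. (¬r → r) → p, w1   [□-rule on 2 via w0Rw1]
8. p, w1   [→-rule on 7 (branches; this branch)]
9. ¬((¬r → r) → p), w2   [¬□-rule on 6: fresh world w2, w1Rw2]
10. ¬r → r, w2   [¬→-rule on 9]
11. ¬p, w2   [¬→-rule on 9]
12. r, w2   [→-rule on 10 (branches; this branch)]
Accessibility: w0Rw0, w0Rw1, w1Rw0, w1Rw1, w1Rw2, w2Rw1, w2Rw2
The negation has an open branch (countermodel exists).

Not valid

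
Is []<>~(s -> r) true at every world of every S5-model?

Not valid

Tableau for the negation ~[]<>~(s -> r):
1. ~[]<>~(s -> r), w0
2. ~<>~(s -> r), w1
3. s -> r, w0
4. s -> r, w1
5. r, w0
6. r, w1
Accessibility: w0Rw0, w0Rw1, w1Rw0, w1Rw1
The negation has an open branch (countermodel exists).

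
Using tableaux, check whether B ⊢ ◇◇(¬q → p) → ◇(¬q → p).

No, not valid

Tableau for the negation ¬(◇◇(¬q → p) → ◇(¬q → p)):
1. ¬(◇◇(¬q → p) → ◇(¬q → p)), w0
2. ◇◇(¬q → p), w0
3. ¬◇(¬q → p), w0
4. ¬(¬q → p), w0
5. ¬q, w0
6. ¬p, w0
7. ◇(¬q → p), w1
8. ¬(¬q → p), w1
9. ¬q, w1
10. ¬p, w1
11. ¬q → p, w2
12. p, w2
Accessibility: w0Rw0, w0Rw1, w1Rw0, w1Rw1, w1Rw2, w2Rw1, w2Rw2
The negation has an open branch (countermodel exists).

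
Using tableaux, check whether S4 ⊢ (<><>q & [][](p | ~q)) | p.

Tableau for the negation ~((<><>q & [][](p | ~q)) | p):
1. ~((<><>q & [][](p | ~q)) | p), 0
2. ~(<><>q & [][](p | ~q)), 0
3. ~p, 0
4. ~[][](p | ~q), 0
5. ~[](p | ~q), 1
6. ~(p | ~q), 2
7. ~p, 2
8. q, 2
Accessibility: 0R0, 0R1, 0R2, 1R1, 1R2, 2R2
The negation has an open branch (countermodel exists).

No, not valid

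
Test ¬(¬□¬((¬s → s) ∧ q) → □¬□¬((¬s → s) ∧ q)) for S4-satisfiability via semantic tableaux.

Yes, satisfiable

1. ¬(¬□¬((¬s → s) ∧ q) → □¬□¬((¬s → s) ∧ q)), w0
2. ¬□¬((¬s → s) ∧ q), w0   [¬→-rule on 1]
3. ¬□¬□¬((¬s → s) ∧ q), w0   [¬→-rule on 1]
4. (¬s → s) ∧ q, w1   [¬□-rule on 2: fresh world w1, w0Rw1]
5. ¬s → s, w1   [∧-rule on 4]
6. q, w1   [∧-rule on 4]
7. s, w1   [→-rule on 5 (branches; this branch)]
8. □¬((¬s → s) ∧ q), w2   [¬□-rule on 3: fresh world w2, w0Rw2]
9. ¬((¬s → s) ∧ q), w2   [□-rule on 8 via w2Rw2]
10. ¬q, w2   [¬∧-rule on 9 (branches; this branch)]
Accessibility: w0Rw0, w0Rw1, w0Rw2, w1Rw1, w2Rw2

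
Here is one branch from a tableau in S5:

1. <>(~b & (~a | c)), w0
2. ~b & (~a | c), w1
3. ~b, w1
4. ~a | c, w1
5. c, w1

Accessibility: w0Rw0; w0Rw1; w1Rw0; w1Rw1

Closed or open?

No world carries both an atom and its negation.

No, open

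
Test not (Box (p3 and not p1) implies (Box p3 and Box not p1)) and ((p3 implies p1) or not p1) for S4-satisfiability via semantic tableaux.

Unsatisfiable

1. not (Box (p3 and not p1) implies (Box p3 and Box not p1)) and ((p3 implies p1) or not p1), 0
2. not (Box (p3 and not p1) implies (Box p3 and Box not p1)), 0
3. (p3 implies p1) or not p1, 0
4. Box (p3 and not p1), 0
5. not (Box p3 and Box not p1), 0
6. p3 and not p1, 0
7. p3, 0
8. not p1, 0
9. not Box not p1, 0
10. p1, 1
11. p3 and not p1, 1
12. p3, 1
13. not p1, 1
Accessibility: 0R0, 0R1, 1R1
Branch closes: p1 and not p1 both at 1.
All branches of the tableau close; one closing branch shown above.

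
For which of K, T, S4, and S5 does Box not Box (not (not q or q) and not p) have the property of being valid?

T-tableau for the negation not Box not Box (not (not q or q) and not p):
1. not Box not Box (not (not q or q) and not p), 0
2. Box (not (not q or q) and not p), 1   [neg-Box-rule on 1: fresh world 1, 0R1]
3. not (not q or q) and not p, 1   [Box-rule on 2 via 1R1]
4. not (not q or q), 1   [and-rule on 3]
5. not p, 1   [and-rule on 3]
6. q, 1   [neg-or-rule on 4]
7. not q, 1   [neg-or-rule on 4]
Accessibility: 0R0, 0R1, 1R1
Branch closes: q and not q both at 1.
Every branch closes (one shown): valid in T, hence also in S4, S5 (every theorem of T is a theorem of S4 and S5).
K-tableau for the negation not Box not Box (not (not q or q) and not p):
1. not Box not Box (not (not q or q) and not p), 0
2. Box (not (not q or q) and not p), 1   [neg-Box-rule on 1: fresh world 1, 0R1]
Accessibility: 0R1
Complete open branch: countermodel on a K-frame, so not valid in K.

T, S4, S5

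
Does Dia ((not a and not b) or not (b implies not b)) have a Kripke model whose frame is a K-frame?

Satisfiable

1. Dia ((not a and not b) or not (b implies not b)), 0
2. (not a and not b) or not (b implies not b), 1
3. not (b implies not b), 1
4. b, 1
Accessibility: 0R1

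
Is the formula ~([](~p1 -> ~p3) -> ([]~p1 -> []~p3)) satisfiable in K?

1. ~([](~p1 -> ~p3) -> ([]~p1 -> []~p3)), u
2. [](~p1 -> ~p3), u
3. ~([]~p1 -> []~p3), u
4. []~p1, u
5. ~[]~p3, u
6. p3, v
7. ~p1 -> ~p3, v
8. ~p1, v
9. ~p3, v
Accessibility: uRv
Branch closes: p3 and ~p3 both at v.
All branches of the tableau close; one closing branch shown above.

Unsatisfiable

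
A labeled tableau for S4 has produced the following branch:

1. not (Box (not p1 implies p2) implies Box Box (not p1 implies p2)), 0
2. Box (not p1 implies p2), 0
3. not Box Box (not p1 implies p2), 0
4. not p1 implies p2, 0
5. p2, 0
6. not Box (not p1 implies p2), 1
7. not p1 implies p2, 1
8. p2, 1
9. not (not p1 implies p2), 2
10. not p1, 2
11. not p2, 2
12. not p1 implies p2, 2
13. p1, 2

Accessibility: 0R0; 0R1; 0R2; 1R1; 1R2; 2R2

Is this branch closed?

Both p1 and not p1 appear at 2.

Closed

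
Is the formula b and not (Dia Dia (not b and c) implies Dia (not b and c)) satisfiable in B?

1. b and not (Dia Dia (not b and c) implies Dia (not b and c)), 0
2. b, 0
3. not (Dia Dia (not b and c) implies Dia (not b and c)), 0
4. Dia Dia (not b and c), 0
5. not Dia (not b and c), 0
6. not (not b and c), 0
7. not c, 0
8. Dia (not b and c), 1
9. not (not b and c), 1
10. not c, 1
11. not b and c, 2
12. not b, 2
13. c, 2
Accessibility: 0R0, 0R1, 1R0, 1R1, 1R2, 2R1, 2R2

Satisfiable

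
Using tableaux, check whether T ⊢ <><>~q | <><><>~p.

Invalid (countermodel exists)

Tableau for the negation ~(<><>~q | <><><>~p):
1. ~(<><>~q | <><><>~p), w0
2. ~<><>~q, w0
3. ~<><><>~p, w0
4. ~<>~q, w0
5. ~<><>~p, w0
6. q, w0
7. ~<>~p, w0
8. p, w0
Accessibility: w0Rw0
The negation has an open branch (countermodel exists).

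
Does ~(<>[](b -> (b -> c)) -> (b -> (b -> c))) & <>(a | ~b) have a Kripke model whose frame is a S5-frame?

Unsatisfiable

1. ~(<>[](b -> (b -> c)) -> (b -> (b -> c))) & <>(a | ~b), u
2. ~(<>[](b -> (b -> c)) -> (b -> (b -> c))), u
3. <>(a | ~b), u
4. <>[](b -> (b -> c)), u
5. ~(b -> (b -> c)), u
6. b, u
7. ~(b -> c), u
8. ~c, u
9. a | ~b, v
10. ~b, v
11. [](b -> (b -> c)), w
12. b -> (b -> c), u
13. b -> (b -> c), v
14. b -> (b -> c), w
15. b -> c, u
16. b -> c, v
17. b -> c, w
18. c, u
Accessibility: uRu, uRv, uRw, vRu, vRv, vRw, wRu, wRv, wRw
Branch closes: c and ~c both at u.
(One branch shown.) All branches close.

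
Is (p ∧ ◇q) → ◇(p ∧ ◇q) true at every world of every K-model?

Tableau for the negation ¬((p ∧ ◇q) → ◇(p ∧ ◇q)):
1. ¬((p ∧ ◇q) → ◇(p ∧ ◇q)), w0
2. p ∧ ◇q, w0   [¬→-rule on 1]
3. ¬◇(p ∧ ◇q), w0   [¬→-rule on 1]
4. p, w0   [∧-rule on 2]
5. ◇q, w0   [∧-rule on 2]
6. q, w1   [◇-rule on 5: fresh world w1, w0Rw1]
7. ¬(p ∧ ◇q), w1   [¬◇-rule on 3 via w0Rw1]
8. ¬◇q, w1   [¬∧-rule on 7 (branches; this branch)]
Accessibility: w0Rw1
The negation has an open branch (countermodel exists).

Invalid (countermodel exists)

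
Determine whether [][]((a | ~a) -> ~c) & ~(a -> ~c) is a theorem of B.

Tableau for the negation ~([][]((a | ~a) -> ~c) & ~(a -> ~c)):
1. ~([][]((a | ~a) -> ~c) & ~(a -> ~c)), w0
2. a -> ~c, w0   [~&-rule on 1 (branches; this branch)]
3. ~c, w0   [->-rule on 2 (branches; this branch)]
Accessibility: w0Rw0
The negation has an open branch (countermodel exists).

Not valid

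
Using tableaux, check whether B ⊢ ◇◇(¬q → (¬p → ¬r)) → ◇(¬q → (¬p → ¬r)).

No, not valid

Tableau for the negation ¬(◇◇(¬q → (¬p → ¬r)) → ◇(¬q → (¬p → ¬r))):
1. ¬(◇◇(¬q → (¬p → ¬r)) → ◇(¬q → (¬p → ¬r))), 0
2. ◇◇(¬q → (¬p → ¬r)), 0
3. ¬◇(¬q → (¬p → ¬r)), 0
4. ¬(¬q → (¬p → ¬r)), 0
5. ¬q, 0
6. ¬(¬p → ¬r), 0
7. ¬p, 0
8. r, 0
9. ◇(¬q → (¬p → ¬r)), 1
10. ¬(¬q → (¬p → ¬r)), 1
11. ¬q, 1
12. ¬(¬p → ¬r), 1
13. ¬p, 1
14. r, 1
15. ¬q → (¬p → ¬r), 2
16. ¬p → ¬r, 2
17. ¬r, 2
Accessibility: 0R0, 0R1, 1R0, 1R1, 1R2, 2R1, 2R2
The negation has an open branch (countermodel exists).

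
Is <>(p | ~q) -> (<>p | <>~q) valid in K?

Valid in K

Tableau for the negation ~(<>(p | ~q) -> (<>p | <>~q)):
1. ~(<>(p | ~q) -> (<>p | <>~q)), w0
2. <>(p | ~q), w0   [~->-rule on 1]
3. ~(<>p | <>~q), w0   [~->-rule on 1]
4. ~<>p, w0   [~|-rule on 3]
5. ~<>~q, w0   [~|-rule on 3]
6. p | ~q, w1   [<>-rule on 2: fresh world w1, w0Rw1]
7. ~p, w1   [~<>-rule on 4 via w0Rw1]
8. q, w1   [~<>-rule on 5 via w0Rw1]
9. ~q, w1   [|-rule on 6 (branches; this branch)]
Accessibility: w0Rw1
Branch closes: q and ~q both at w1.
All branches of the negation close; one closing branch shown above.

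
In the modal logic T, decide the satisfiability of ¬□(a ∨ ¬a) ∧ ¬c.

Unsatisfiable

1. ¬□(a ∨ ¬a) ∧ ¬c, 0
2. ¬□(a ∨ ¬a), 0
3. ¬c, 0
4. ¬(a ∨ ¬a), 1
5. ¬a, 1
6. a, 1
Accessibility: 0R0, 0R1, 1R1
Branch closes: a and ¬a both at 1.
(One branch shown.) All branches close.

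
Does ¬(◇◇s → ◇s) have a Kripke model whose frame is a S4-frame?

Unsatisfiable (every branch closes)

1. ¬(◇◇s → ◇s), u
2. ◇◇s, u
3. ¬◇s, u
4. ¬s, u
5. ◇s, v
6. ¬s, v
7. s, w
8. ¬s, w
Accessibility: uRu, uRv, uRw, vRv, vRw, wRw
Branch closes: s and ¬s both at w.
Every branch closes; the branch above is one of them.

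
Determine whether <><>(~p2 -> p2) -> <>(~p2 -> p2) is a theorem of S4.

Yes, valid

Tableau for the negation ~(<><>(~p2 -> p2) -> <>(~p2 -> p2)):
1. ~(<><>(~p2 -> p2) -> <>(~p2 -> p2)), 0
2. <><>(~p2 -> p2), 0   [~->-rule on 1]
3. ~<>(~p2 -> p2), 0   [~->-rule on 1]
4. ~(~p2 -> p2), 0   [~<>-rule on 3 via 0R0]
5. ~p2, 0   [~->-rule on 4]
6. <>(~p2 -> p2), 1   [<>-rule on 2: fresh world 1, 0R1]
7. ~(~p2 -> p2), 1   [~<>-rule on 3 via 0R1]
8. ~p2, 1   [~->-rule on 7]
9. ~p2 -> p2, 2   [<>-rule on 6: fresh world 2, 1R2]
10. ~(~p2 -> p2), 2   [~<>-rule on 3 via 0R2]
11. ~p2, 2   [~->-rule on 10]
12. p2, 2   [->-rule on 9 (branches; this branch)]
Accessibility: 0R0, 0R1, 0R2, 1R1, 1R2, 2R2
Branch closes: p2 and ~p2 both at 2.
All branches of the negation close; one closing branch shown above.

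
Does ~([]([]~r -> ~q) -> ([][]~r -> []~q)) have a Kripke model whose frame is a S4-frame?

1. ~([]([]~r -> ~q) -> ([][]~r -> []~q)), u
2. []([]~r -> ~q), u
3. ~([][]~r -> []~q), u
4. [][]~r, u
5. ~[]~q, u
6. []~r -> ~q, u
7. []~r, u
8. ~r, u
9. ~q, u
10. q, v
11. []~r -> ~q, v
12. []~r, v
13. ~r, v
14. ~[]~r, v
15. r, w
16. []~r -> ~q, w
17. []~r, w
18. ~r, w
Accessibility: uRu, uRv, uRw, vRv, vRw, wRw
Branch closes: r and ~r both at w.
All branches of the tableau close; one closing branch shown above.

Unsatisfiable (every branch closes)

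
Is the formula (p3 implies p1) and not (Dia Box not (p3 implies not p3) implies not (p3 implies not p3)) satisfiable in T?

1. (p3 implies p1) and not (Dia Box not (p3 implies not p3) implies not (p3 implies not p3)), 0
2. p3 implies p1, 0   [and-rule on 1]
3. not (Dia Box not (p3 implies not p3) implies not (p3 implies not p3)), 0   [and-rule on 1]
4. Dia Box not (p3 implies not p3), 0   [neg-implies-rule on 3]
5. p3 implies not p3, 0   [neg-implies-rule on 3]
6. p1, 0   [implies-rule on 2 (branches; this branch)]
7. not p3, 0   [implies-rule on 5 (branches; this branch)]
8. Box not (p3 implies not p3), 1   [Dia-rule on 4: fresh world 1, 0R1]
9. not (p3 implies not p3), 1   [Box-rule on 8 via 1R1]
10. p3, 1   [neg-implies-rule on 9]
Accessibility: 0R0, 0R1, 1R1

Satisfiable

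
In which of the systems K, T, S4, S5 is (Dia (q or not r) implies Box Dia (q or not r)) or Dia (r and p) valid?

S5

S5-tableau for the negation not ((Dia (q or not r) implies Box Dia (q or not r)) or Dia (r and p)):
1. not ((Dia (q or not r) implies Box Dia (q or not r)) or Dia (r and p)), 0
2. not (Dia (q or not r) implies Box Dia (q or not r)), 0
3. not Dia (r and p), 0
4. Dia (q or not r), 0
5. not Box Dia (q or not r), 0
6. not (r and p), 0
7. not p, 0
8. q or not r, 1
9. not (r and p), 1
10. not r, 1
11. not p, 1
12. not Dia (q or not r), 2
13. not (r and p), 2
14. not (q or not r), 0
15. not q, 0
16. r, 0
17. not (q or not r), 1
18. not q, 1
19. r, 1
Accessibility: 0R0, 0R1, 0R2, 1R0, 1R1, 1R2, 2R0, 2R1, 2R2
Branch closes: r and not r both at 1.
Every branch closes (one shown): valid in S5.
S4-tableau for the negation not ((Dia (q or not r) implies Box Dia (q or not r)) or Dia (r and p)):
1. not ((Dia (q or not r) implies Box Dia (q or not r)) or Dia (r and p)), 0
2. not (Dia (q or not r) implies Box Dia (q or not r)), 0
3. not Dia (r and p), 0
4. Dia (q or not r), 0
5. not Box Dia (q or not r), 0
6. not (r and p), 0
7. not p, 0
8. q or not r, 1
9. not (r and p), 1
10. not r, 1
11. not p, 1
12. not Dia (q or not r), 2
13. not (r and p), 2
14. not (q or not r), 2
15. not q, 2
16. r, 2
17. not p, 2
Accessibility: 0R0, 0R1, 0R2, 1R1, 2R2
Complete open branch: countermodel on an S4-frame, so not valid in S4, nor in K, T (the same frame is also a K-frame and a T-frame).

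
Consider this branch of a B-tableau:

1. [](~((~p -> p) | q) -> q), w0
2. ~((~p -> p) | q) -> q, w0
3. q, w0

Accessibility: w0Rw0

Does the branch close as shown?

No world carries both an atom and its negation.

Not closed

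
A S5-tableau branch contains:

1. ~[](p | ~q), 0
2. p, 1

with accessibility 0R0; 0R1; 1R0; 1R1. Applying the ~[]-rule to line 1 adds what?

a fresh world 2 with 0R2, and ~(p | ~q) at 2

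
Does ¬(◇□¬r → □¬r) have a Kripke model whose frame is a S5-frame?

1. ¬(◇□¬r → □¬r), w0
2. ◇□¬r, w0   [¬→-rule on 1]
3. ¬□¬r, w0   [¬→-rule on 1]
4. □¬r, w1   [◇-rule on 2: fresh world w1, w0Rw1]
5. ¬r, w0   [□-rule on 4 via w1Rw0]
6. ¬r, w1   [□-rule on 4 via w1Rw1]
7. r, w2   [¬□-rule on 3: fresh world w2, w0Rw2]
8. ¬r, w2   [□-rule on 4 via w1Rw2]
Accessibility: w0Rw0, w0Rw1, w0Rw2, w1Rw0, w1Rw1, w1Rw2, w2Rw0, w2Rw1, w2Rw2
Branch closes: r and ¬r both at w2.
All branches of the tableau close; one closing branch shown above.

No, unsatisfiable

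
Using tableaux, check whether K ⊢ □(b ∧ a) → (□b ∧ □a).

Valid in K

Tableau for the negation ¬(□(b ∧ a) → (□b ∧ □a)):
1. ¬(□(b ∧ a) → (□b ∧ □a)), w0
2. □(b ∧ a), w0
3. ¬(□b ∧ □a), w0
4. ¬□a, w0
5. ¬a, w1
6. b ∧ a, w1
7. b, w1
8. a, w1
Accessibility: w0Rw1
Branch closes: a and ¬a both at w1.
Every branch of the negation's tableau closes; the branch above is one of them.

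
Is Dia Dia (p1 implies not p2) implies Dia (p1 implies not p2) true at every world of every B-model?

Tableau for the negation not (Dia Dia (p1 implies not p2) implies Dia (p1 implies not p2)):
1. not (Dia Dia (p1 implies not p2) implies Dia (p1 implies not p2)), w0
2. Dia Dia (p1 implies not p2), w0
3. not Dia (p1 implies not p2), w0
4. not (p1 implies not p2), w0
5. p1, w0
6. p2, w0
7. Dia (p1 implies not p2), w1
8. not (p1 implies not p2), w1
9. p1, w1
10. p2, w1
11. p1 implies not p2, w2
12. not p2, w2
Accessibility: w0Rw0, w0Rw1, w1Rw0, w1Rw1, w1Rw2, w2Rw1, w2Rw2
The negation has an open branch (countermodel exists).

Not valid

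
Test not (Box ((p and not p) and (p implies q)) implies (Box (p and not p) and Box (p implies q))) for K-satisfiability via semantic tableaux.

1. not (Box ((p and not p) and (p implies q)) implies (Box (p and not p) and Box (p implies q))), u
2. Box ((p and not p) and (p implies q)), u
3. not (Box (p and not p) and Box (p implies q)), u
4. not Box (p implies q), u
5. not (p implies q), v
6. p, v
7. not q, v
8. (p and not p) and (p implies q), v
9. p and not p, v
10. p implies q, v
11. not p, v
Accessibility: uRv
Branch closes: p and not p both at v.
(One branch shown.) All branches close.

No, unsatisfiable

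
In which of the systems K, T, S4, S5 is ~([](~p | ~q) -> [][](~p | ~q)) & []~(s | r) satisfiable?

S4-tableau for the formula:
1. ~([](~p | ~q) -> [][](~p | ~q)) & []~(s | r), 0
2. ~([](~p | ~q) -> [][](~p | ~q)), 0
3. []~(s | r), 0
4. [](~p | ~q), 0
5. ~[][](~p | ~q), 0
6. ~(s | r), 0
7. ~s, 0
8. ~r, 0
9. ~p | ~q, 0
10. ~q, 0
11. ~[](~p | ~q), 1
12. ~(s | r), 1
13. ~s, 1
14. ~r, 1
15. ~p | ~q, 1
16. ~q, 1
17. ~(~p | ~q), 2
18. p, 2
19. q, 2
20. ~(s | r), 2
21. ~s, 2
22. ~r, 2
23. ~p | ~q, 2
24. ~q, 2
Accessibility: 0R0, 0R1, 0R2, 1R1, 1R2, 2R2
Branch closes: q and ~q both at 2.
Every branch closes (one shown): unsatisfiable in S4, hence also in S5 (every S5-frame is an S4-frame).
T-tableau for the formula:
1. ~([](~p | ~q) -> [][](~p | ~q)) & []~(s | r), 0
2. ~([](~p | ~q) -> [][](~p | ~q)), 0
3. []~(s | r), 0
4. [](~p | ~q), 0
5. ~[][](~p | ~q), 0
6. ~(s | r), 0
7. ~s, 0
8. ~r, 0
9. ~p | ~q, 0
10. ~q, 0
11. ~[](~p | ~q), 1
12. ~(s | r), 1
13. ~s, 1
14. ~r, 1
15. ~p | ~q, 1
16. ~q, 1
17. ~(~p | ~q), 2
18. p, 2
19. q, 2
Accessibility: 0R0, 0R1, 1R1, 1R2, 2R2
Complete open branch: satisfiable in T, hence also in K (this T-model is also a K-model).

K, T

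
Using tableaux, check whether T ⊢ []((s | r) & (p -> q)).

Tableau for the negation ~[]((s | r) & (p -> q)):
1. ~[]((s | r) & (p -> q)), 0
2. ~((s | r) & (p -> q)), 1
3. ~(p -> q), 1
4. p, 1
5. ~q, 1
Accessibility: 0R0, 0R1, 1R1
The negation has an open branch (countermodel exists).

No, not valid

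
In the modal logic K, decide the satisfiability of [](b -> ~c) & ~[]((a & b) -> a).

1. [](b -> ~c) & ~[]((a & b) -> a), w0
2. [](b -> ~c), w0   [&-rule on 1]
3. ~[]((a & b) -> a), w0   [&-rule on 1]
4. ~((a & b) -> a), w1   [~[]-rule on 3: fresh world w1, w0Rw1]
5. a & b, w1   [~->-rule on 4]
6. ~a, w1   [~->-rule on 4]
7. a, w1   [&-rule on 5]
8. b, w1   [&-rule on 5]
Accessibility: w0Rw1
Branch closes: a and ~a both at w1.
Every branch closes; the branch above is one of them.

No, unsatisfiable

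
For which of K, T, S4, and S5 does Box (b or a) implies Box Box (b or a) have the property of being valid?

S4, S5

S4-tableau for the negation not (Box (b or a) implies Box Box (b or a)):
1. not (Box (b or a) implies Box Box (b or a)), w0
2. Box (b or a), w0   [neg-implies-rule on 1]
3. not Box Box (b or a), w0   [neg-implies-rule on 1]
4. b or a, w0   [Box-rule on 2 via w0Rw0]
5. a, w0   [or-rule on 4 (branches; this branch)]
6. not Box (b or a), w1   [neg-Box-rule on 3: fresh world w1, w0Rw1]
7. b or a, w1   [Box-rule on 2 via w0Rw1]
8. a, w1   [or-rule on 7 (branches; this branch)]
9. not (b or a), w2   [neg-Box-rule on 6: fresh world w2, w1Rw2]
10. not b, w2   [neg-or-rule on 9]
11. not a, w2   [neg-or-rule on 9]
12. b or a, w2   [Box-rule on 2 via w0Rw2]
13. a, w2   [or-rule on 12 (branches; this branch)]
Accessibility: w0Rw0, w0Rw1, w0Rw2, w1Rw1, w1Rw2, w2Rw2
Branch closes: a and not a both at w2.
Every branch closes (one shown): valid in S4, hence also in S5 (every theorem of S4 is a theorem of S5).
T-tableau for the negation not (Box (b or a) implies Box Box (b or a)):
1. not (Box (b or a) implies Box Box (b or a)), w0
2. Box (b or a), w0   [neg-implies-rule on 1]
3. not Box Box (b or a), w0   [neg-implies-rule on 1]
4. b or a, w0   [Box-rule on 2 via w0Rw0]
5. a, w0   [or-rule on 4 (branches; this branch)]
6. not Box (b or a), w1   [neg-Box-rule on 3: fresh world w1, w0Rw1]
7. b or a, w1   [Box-rule on 2 via w0Rw1]
8. a, w1   [or-rule on 7 (branches; this branch)]
9. not (b or a), w2   [neg-Box-rule on 6: fresh world w2, w1Rw2]
10. not b, w2   [neg-or-rule on 9]
11. not a, w2   [neg-or-rule on 9]
Accessibility: w0Rw0, w0Rw1, w1Rw1, w1Rw2, w2Rw2
Complete open branch: countermodel on a T-frame, so not valid in T, nor in K (the same frame is also a K-frame).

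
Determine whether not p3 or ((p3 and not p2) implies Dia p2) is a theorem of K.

Tableau for the negation not (not p3 or ((p3 and not p2) implies Dia p2)):
1. not (not p3 or ((p3 and not p2) implies Dia p2)), w0
2. p3, w0
3. not ((p3 and not p2) implies Dia p2), w0
4. p3 and not p2, w0
5. not Dia p2, w0
6. not p2, w0
The negation has an open branch (countermodel exists).

No, not valid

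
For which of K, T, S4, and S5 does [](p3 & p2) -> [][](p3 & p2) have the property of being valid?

S4, S5

S4-tableau for the negation ~([](p3 & p2) -> [][](p3 & p2)):
1. ~([](p3 & p2) -> [][](p3 & p2)), 0
2. [](p3 & p2), 0
3. ~[][](p3 & p2), 0
4. p3 & p2, 0
5. p3, 0
6. p2, 0
7. ~[](p3 & p2), 1
8. p3 & p2, 1
9. p3, 1
10. p2, 1
11. ~(p3 & p2), 2
12. p3 & p2, 2
13. p3, 2
14. p2, 2
15. ~p2, 2
Accessibility: 0R0, 0R1, 0R2, 1R1, 1R2, 2R2
Branch closes: p2 and ~p2 both at 2.
Every branch closes (one shown): valid in S4, hence also in S5 (every theorem of S4 is a theorem of S5).
T-tableau for the negation ~([](p3 & p2) -> [][](p3 & p2)):
1. ~([](p3 & p2) -> [][](p3 & p2)), 0
2. [](p3 & p2), 0
3. ~[][](p3 & p2), 0
4. p3 & p2, 0
5. p3, 0
6. p2, 0
7. ~[](p3 & p2), 1
8. p3 & p2, 1
9. p3, 1
10. p2, 1
11. ~(p3 & p2), 2
12. ~p2, 2
Accessibility: 0R0, 0R1, 1R1, 1R2, 2R2
Complete open branch: countermodel on a T-frame, so not valid in T, nor in K (the same frame is also a K-frame).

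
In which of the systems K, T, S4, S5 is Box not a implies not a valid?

K-tableau for the negation not (Box not a implies not a):
1. not (Box not a implies not a), w0
2. Box not a, w0
3. a, w0
Complete open branch: countermodel on a K-frame, so not valid in K.
T-tableau for the negation not (Box not a implies not a):
1. not (Box not a implies not a), w0
2. Box not a, w0
3. a, w0
4. not a, w0
Accessibility: w0Rw0
Branch closes: a and not a both at w0.
Every branch closes (one shown): valid in T, hence also in S4, S5 (every theorem of T is a theorem of S4 and S5).

T, S4, S5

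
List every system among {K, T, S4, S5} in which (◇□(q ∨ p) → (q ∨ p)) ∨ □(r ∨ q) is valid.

S5

S5-tableau for the negation ¬((◇□(q ∨ p) → (q ∨ p)) ∨ □(r ∨ q)):
1. ¬((◇□(q ∨ p) → (q ∨ p)) ∨ □(r ∨ q)), w0
2. ¬(◇□(q ∨ p) → (q ∨ p)), w0   [¬∨-rule on 1]
3. ¬□(r ∨ q), w0   [¬∨-rule on 1]
4. ◇□(q ∨ p), w0   [¬→-rule on 2]
5. ¬(q ∨ p), w0   [¬→-rule on 2]
6. ¬q, w0   [¬∨-rule on 5]
7. ¬p, w0   [¬∨-rule on 5]
8. ¬(r ∨ q), w1   [¬□-rule on 3: fresh world w1, w0Rw1]
9. ¬r, w1   [¬∨-rule on 8]
10. ¬q, w1   [¬∨-rule on 8]
11. □(q ∨ p), w2   [◇-rule on 4: fresh world w2, w0Rw2]
12. q ∨ p, w0   [□-rule on 11 via w2Rw0]
13. q ∨ p, w1   [□-rule on 11 via w2Rw1]
14. q ∨ p, w2   [□-rule on 11 via w2Rw2]
15. p, w0   [∨-rule on 12 (branches; this branch)]
Accessibility: w0Rw0, w0Rw1, w0Rw2, w1Rw0, w1Rw1, w1Rw2, w2Rw0, w2Rw1, w2Rw2
Branch closes: p and ¬p both at w0.
Every branch closes (one shown): valid in S5.
S4-tableau for the negation ¬((◇□(q ∨ p) → (q ∨ p)) ∨ □(r ∨ q)):
1. ¬((◇□(q ∨ p) → (q ∨ p)) ∨ □(r ∨ q)), w0
2. ¬(◇□(q ∨ p) → (q ∨ p)), w0   [¬∨-rule on 1]
3. ¬□(r ∨ q), w0   [¬∨-rule on 1]
4. ◇□(q ∨ p), w0   [¬→-rule on 2]
5. ¬(q ∨ p), w0   [¬→-rule on 2]
6. ¬q, w0   [¬∨-rule on 5]
7. ¬p, w0   [¬∨-rule on 5]
8. ¬(r ∨ q), w1   [¬□-rule on 3: fresh world w1, w0Rw1]
9. ¬r, w1   [¬∨-rule on 8]
10. ¬q, w1   [¬∨-rule on 8]
11. □(q ∨ p), w2   [◇-rule on 4: fresh world w2, w0Rw2]
12. q ∨ p, w2   [□-rule on 11 via w2Rw2]
13. p, w2   [∨-rule on 12 (branches; this branch)]
Accessibility: w0Rw0, w0Rw1, w0Rw2, w1Rw1, w2Rw2
Complete open branch: countermodel on an S4-frame, so not valid in S4, nor in K, T (the same frame is also a K-frame and a T-frame).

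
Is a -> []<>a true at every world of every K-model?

No, not valid

Tableau for the negation ~(a -> []<>a):
1. ~(a -> []<>a), u
2. a, u   [~->-rule on 1]
3. ~[]<>a, u   [~->-rule on 1]
4. ~<>a, v   [~[]-rule on 3: fresh world v, uRv]
Accessibility: uRv
The negation has an open branch (countermodel exists).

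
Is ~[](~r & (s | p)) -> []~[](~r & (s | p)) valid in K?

Tableau for the negation ~(~[](~r & (s | p)) -> []~[](~r & (s | p))):
1. ~(~[](~r & (s | p)) -> []~[](~r & (s | p))), u
2. ~[](~r & (s | p)), u
3. ~[]~[](~r & (s | p)), u
4. ~(~r & (s | p)), v
5. ~(s | p), v
6. ~s, v
7. ~p, v
8. [](~r & (s | p)), w
Accessibility: uRv, uRw
The negation has an open branch (countermodel exists).

Not valid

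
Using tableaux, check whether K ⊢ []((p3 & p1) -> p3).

Tableau for the negation ~[]((p3 & p1) -> p3):
1. ~[]((p3 & p1) -> p3), u
2. ~((p3 & p1) -> p3), v
3. p3 & p1, v
4. ~p3, v
5. p3, v
6. p1, v
Accessibility: uRv
Branch closes: p3 and ~p3 both at v.
Every branch of the negation's tableau closes; the branch above is one of them.

Valid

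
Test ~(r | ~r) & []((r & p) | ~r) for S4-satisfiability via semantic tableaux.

Unsatisfiable

1. ~(r | ~r) & []((r & p) | ~r), 0
2. ~(r | ~r), 0   [&-rule on 1]
3. []((r & p) | ~r), 0   [&-rule on 1]
4. ~r, 0   [~|-rule on 2]
5. r, 0   [~|-rule on 2]
Accessibility: 0R0
Branch closes: r and ~r both at 0.
Every branch closes; the branch above is one of them.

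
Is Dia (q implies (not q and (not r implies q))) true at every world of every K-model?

Tableau for the negation not Dia (q implies (not q and (not r implies q))):
1. not Dia (q implies (not q and (not r implies q))), w0
The negation has an open branch (countermodel exists).

Invalid (countermodel exists)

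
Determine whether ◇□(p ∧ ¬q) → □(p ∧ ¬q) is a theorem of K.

Tableau for the negation ¬(◇□(p ∧ ¬q) → □(p ∧ ¬q)):
1. ¬(◇□(p ∧ ¬q) → □(p ∧ ¬q)), w0
2. ◇□(p ∧ ¬q), w0
3. ¬□(p ∧ ¬q), w0
4. □(p ∧ ¬q), w1
5. ¬(p ∧ ¬q), w2
6. q, w2
Accessibility: w0Rw1, w0Rw2
The negation has an open branch (countermodel exists).

No, not valid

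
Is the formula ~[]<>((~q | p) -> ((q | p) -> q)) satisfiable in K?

1. ~[]<>((~q | p) -> ((q | p) -> q)), u
2. ~<>((~q | p) -> ((q | p) -> q)), v
Accessibility: uRv

Satisfiable (open branch found)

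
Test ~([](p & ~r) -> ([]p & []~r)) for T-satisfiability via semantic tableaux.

1. ~([](p & ~r) -> ([]p & []~r)), u
2. [](p & ~r), u
3. ~([]p & []~r), u
4. p & ~r, u
5. p, u
6. ~r, u
7. ~[]~r, u
8. r, v
9. p & ~r, v
10. p, v
11. ~r, v
Accessibility: uRu, uRv, vRv
Branch closes: r and ~r both at v.
All branches of the tableau close; one closing branch shown above.

No, unsatisfiable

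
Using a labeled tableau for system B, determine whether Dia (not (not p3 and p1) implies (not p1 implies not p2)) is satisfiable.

Satisfiable (open branch found)

1. Dia (not (not p3 and p1) implies (not p1 implies not p2)), 0
2. not (not p3 and p1) implies (not p1 implies not p2), 1
3. not p1 implies not p2, 1
4. not p2, 1
Accessibility: 0R0, 0R1, 1R0, 1R1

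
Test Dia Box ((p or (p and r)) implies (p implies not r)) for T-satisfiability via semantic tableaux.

Satisfiable (open branch found)

1. Dia Box ((p or (p and r)) implies (p implies not r)), w0
2. Box ((p or (p and r)) implies (p implies not r)), w1
3. (p or (p and r)) implies (p implies not r), w1
4. p implies not r, w1
5. not r, w1
Accessibility: w0Rw0, w0Rw1, w1Rw1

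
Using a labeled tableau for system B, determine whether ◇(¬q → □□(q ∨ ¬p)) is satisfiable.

1. ◇(¬q → □□(q ∨ ¬p)), w0
2. ¬q → □□(q ∨ ¬p), w1   [◇-rule on 1: fresh world w1, w0Rw1]
3. □□(q ∨ ¬p), w1   [→-rule on 2 (branches; this branch)]
4. □(q ∨ ¬p), w0   [□-rule on 3 via w1Rw0]
5. □(q ∨ ¬p), w1   [□-rule on 3 via w1Rw1]
6. q ∨ ¬p, w0   [□-rule on 4 via w0Rw0]
7. q ∨ ¬p, w1   [□-rule on 4 via w0Rw1]
8. ¬p, w0   [∨-rule on 6 (branches; this branch)]
9. ¬p, w1   [∨-rule on 7 (branches; this branch)]
Accessibility: w0Rw0, w0Rw1, w1Rw0, w1Rw1

Satisfiable (open branch found)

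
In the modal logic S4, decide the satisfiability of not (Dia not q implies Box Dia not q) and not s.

Satisfiable (open branch found)

1. not (Dia not q implies Box Dia not q) and not s, w0
2. not (Dia not q implies Box Dia not q), w0
3. not s, w0
4. Dia not q, w0
5. not Box Dia not q, w0
6. not q, w1
7. not Dia not q, w2
8. q, w2
Accessibility: w0Rw0, w0Rw1, w0Rw2, w1Rw1, w2Rw2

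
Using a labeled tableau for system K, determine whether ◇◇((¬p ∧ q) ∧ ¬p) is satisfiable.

1. ◇◇((¬p ∧ q) ∧ ¬p), u
2. ◇((¬p ∧ q) ∧ ¬p), v
3. (¬p ∧ q) ∧ ¬p, w
4. ¬p ∧ q, w
5. ¬p, w
6. q, w
Accessibility: uRv, vRw

Satisfiable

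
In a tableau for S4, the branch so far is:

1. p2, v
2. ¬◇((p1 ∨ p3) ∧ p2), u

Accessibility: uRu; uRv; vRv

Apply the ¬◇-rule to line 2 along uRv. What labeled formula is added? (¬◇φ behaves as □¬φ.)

¬◇φ behaves as □¬φ: propagate the negated body to each accessible world.

¬((p1 ∨ p3) ∧ p2), v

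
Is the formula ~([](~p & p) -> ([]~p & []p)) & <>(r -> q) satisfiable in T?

1. ~([](~p & p) -> ([]~p & []p)) & <>(r -> q), u
2. ~([](~p & p) -> ([]~p & []p)), u
3. <>(r -> q), u
4. [](~p & p), u
5. ~([]~p & []p), u
6. ~p & p, u
7. ~p, u
8. p, u
Accessibility: uRu
Branch closes: p and ~p both at u.
Every branch closes; the branch above is one of them.

Unsatisfiable (every branch closes)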